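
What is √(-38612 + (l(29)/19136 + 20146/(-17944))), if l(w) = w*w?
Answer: I*√1111515002104250965/5365256 ≈ 196.5*I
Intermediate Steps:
l(w) = w²
√(-38612 + (l(29)/19136 + 20146/(-17944))) = √(-38612 + (29²/19136 + 20146/(-17944))) = √(-38612 + (841*(1/19136) + 20146*(-1/17944))) = √(-38612 + (841/19136 - 10073/8972)) = √(-38612 - 46302869/42922048) = √(-1657352420245/42922048) = I*√1111515002104250965/5365256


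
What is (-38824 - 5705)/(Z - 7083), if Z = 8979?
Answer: -14843/632 ≈ -23.486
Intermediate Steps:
(-38824 - 5705)/(Z - 7083) = (-38824 - 5705)/(8979 - 7083) = -44529/1896 = -44529*1/1896 = -14843/632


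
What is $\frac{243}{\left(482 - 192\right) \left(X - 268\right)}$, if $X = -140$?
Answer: $- \frac{81}{39440} \approx -0.0020538$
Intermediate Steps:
$\frac{243}{\left(482 - 192\right) \left(X - 268\right)} = \frac{243}{\left(482 - 192\right) \left(-140 - 268\right)} = \frac{243}{290 \left(-408\right)} = \frac{243}{-118320} = 243 \left(- \frac{1}{118320}\right) = - \frac{81}{39440}$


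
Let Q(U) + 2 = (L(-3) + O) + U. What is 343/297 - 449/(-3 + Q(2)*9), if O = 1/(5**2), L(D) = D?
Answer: 1195996/73359 ≈ 16.303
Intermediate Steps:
O = 1/25 ≈ 0.040000
Q(U) = -124/25 + U (Q(U) = -2 + ((-3 + 1/25) + U) = -2 + (-74/25 + U) = -124/25 + U)
343/297 - 449/(-3 + Q(2)*9) = 343/297 - 449/(-3 + (-124/25 + 2)*9) = 343*(1/297) - 449/(-3 - 74/25*9) = 343/297 - 449/(-3 - 666/25) = 343/297 - 449/(-741/25) = 343/297 - 449*(-25/741) = 343/297 + 11225/741 = 1195996/73359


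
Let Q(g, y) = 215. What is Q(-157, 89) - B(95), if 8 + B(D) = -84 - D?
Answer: 402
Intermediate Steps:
B(D) = -92 - D (B(D) = -8 + (-84 - D) = -92 - D)
Q(-157, 89) - B(95) = 215 - (-92 - 1*95) = 215 - (-92 - 95) = 215 - 1*(-187) = 215 + 187 = 402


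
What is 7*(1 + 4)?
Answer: 35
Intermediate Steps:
7*(1 + 4) = 7*5 = 35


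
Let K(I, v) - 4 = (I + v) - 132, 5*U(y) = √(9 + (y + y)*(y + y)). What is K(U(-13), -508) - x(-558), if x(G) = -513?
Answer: -123 + √685/5 ≈ -117.77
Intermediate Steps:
U(y) = √(9 + 4*y²)/5 (U(y) = √(9 + (y + y)*(y + y))/5 = √(9 + (2*y)*(2*y))/5 = √(9 + 4*y²)/5)
K(I, v) = -128 + I + v (K(I, v) = 4 + ((I + v) - 132) = 4 + (-132 + I + v) = -128 + I + v)
K(U(-13), -508) - x(-558) = (-128 + √(9 + 4*(-13)²)/5 - 508) - 1*(-513) = (-128 + √(9 + 4*169)/5 - 508) + 513 = (-128 + √(9 + 676)/5 - 508) + 513 = (-128 + √685/5 - 508) + 513 = (-636 + √685/5) + 513 = -123 + √685/5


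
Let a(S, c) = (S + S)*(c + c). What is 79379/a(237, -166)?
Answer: -79379/157368 ≈ -0.50442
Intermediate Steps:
a(S, c) = 4*S*c (a(S, c) = (2*S)*(2*c) = 4*S*c)
79379/a(237, -166) = 79379/((4*237*(-166))) = 79379/(-157368) = 79379*(-1/157368) = -79379/157368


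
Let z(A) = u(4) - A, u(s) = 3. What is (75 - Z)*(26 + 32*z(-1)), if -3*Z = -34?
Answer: 29414/3 ≈ 9804.7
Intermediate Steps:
Z = 34/3 (Z = -⅓*(-34) = 34/3 ≈ 11.333)
z(A) = 3 - A
(75 - Z)*(26 + 32*z(-1)) = (75 - 1*34/3)*(26 + 32*(3 - 1*(-1))) = (75 - 34/3)*(26 + 32*(3 + 1)) = 191*(26 + 32*4)/3 = 191*(26 + 128)/3 = (191/3)*154 = 29414/3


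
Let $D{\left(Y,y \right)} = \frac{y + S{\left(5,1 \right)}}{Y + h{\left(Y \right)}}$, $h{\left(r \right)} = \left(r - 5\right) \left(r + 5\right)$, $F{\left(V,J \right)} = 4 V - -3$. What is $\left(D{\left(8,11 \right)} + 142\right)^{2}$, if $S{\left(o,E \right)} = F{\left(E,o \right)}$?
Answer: $\frac{44782864}{2209} \approx 20273.0$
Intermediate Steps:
$F{\left(V,J \right)} = 3 + 4 V$ ($F{\left(V,J \right)} = 4 V + 3 = 3 + 4 V$)
$h{\left(r \right)} = \left(-5 + r\right) \left(5 + r\right)$
$S{\left(o,E \right)} = 3 + 4 E$
$D{\left(Y,y \right)} = \frac{7 + y}{-25 + Y + Y^{2}}$ ($D{\left(Y,y \right)} = \frac{y + \left(3 + 4 \cdot 1\right)}{Y + \left(-25 + Y^{2}\right)} = \frac{y + \left(3 + 4\right)}{-25 + Y + Y^{2}} = \frac{y + 7}{-25 + Y + Y^{2}} = \frac{7 + y}{-25 + Y + Y^{2}}$)
$\left(D{\left(8,11 \right)} + 142\right)^{2} = \left(\frac{7 + 11}{-25 + 8 + 8^{2}} + 142\right)^{2} = \left(\frac{1}{-25 + 8 + 64} \cdot 18 + 142\right)^{2} = \left(\frac{1}{47} \cdot 18 + 142\right)^{2} = \left(\frac{18}{47} + 142\right)^{2} = \left(\frac{6692}{47}\right)^{2} = \frac{44782864}{2209}$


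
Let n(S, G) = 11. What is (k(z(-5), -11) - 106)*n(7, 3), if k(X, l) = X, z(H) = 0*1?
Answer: -1166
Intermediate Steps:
z(H) = 0
(k(z(-5), -11) - 106)*n(7, 3) = (0 - 106)*11 = -106*11 = -1166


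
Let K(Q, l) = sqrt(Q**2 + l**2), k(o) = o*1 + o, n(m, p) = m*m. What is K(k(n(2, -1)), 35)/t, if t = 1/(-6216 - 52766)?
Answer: -58982*sqrt(1289) ≈ -2.1176e+6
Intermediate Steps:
n(m, p) = m**2
k(o) = 2*o (k(o) = o + o = 2*o)
t = -1/58982 (t = 1/(-58982) = -1/58982 ≈ -1.6954e-5)
K(k(n(2, -1)), 35)/t = sqrt((2*2**2)**2 + 35**2)/(-1/58982) = sqrt((2*4)**2 + 1225)*(-58982) = sqrt(8**2 + 1225)*(-58982) = sqrt(64 + 1225)*(-58982) = sqrt(1289)*(-58982) = -58982*sqrt(1289)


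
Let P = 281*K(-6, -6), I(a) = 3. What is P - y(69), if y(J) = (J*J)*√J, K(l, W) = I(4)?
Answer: 843 - 4761*√69 ≈ -38705.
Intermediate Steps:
K(l, W) = 3
y(J) = J^(5/2) (y(J) = J²*√J = J^(5/2))
P = 843 (P = 281*3 = 843)
P - y(69) = 843 - 69^(5/2) = 843 - 4761*√69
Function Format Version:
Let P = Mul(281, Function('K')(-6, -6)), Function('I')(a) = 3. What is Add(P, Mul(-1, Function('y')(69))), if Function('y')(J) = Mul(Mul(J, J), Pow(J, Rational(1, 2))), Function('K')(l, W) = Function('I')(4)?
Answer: Add(843, Mul(-4761, Pow(69, Rational(1, 2)))) ≈ -38705.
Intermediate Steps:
Function('K')(l, W) = 3
Function('y')(J) = Pow(J, Rational(5, 2)) (Function('y')(J) = Mul(Pow(J, 2), Pow(J, Rational(1, 2))) = Pow(J, Rational(5, 2)))
P = 843 (P = Mul(281, 3) = 843)
Add(P, Mul(-1, Function('y')(69))) = Add(843, Mul(-1, Pow(69, Rational(5, 2)))) = Add(843, Mul(-1, Mul(4761, Pow(69, Rational(1, 2))))) = Add(843, Mul(-4761, Pow(69, Rational(1, 2))))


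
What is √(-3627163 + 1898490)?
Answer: I*√1728673 ≈ 1314.8*I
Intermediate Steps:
√(-3627163 + 1898490) = √(-1728673) = I*√1728673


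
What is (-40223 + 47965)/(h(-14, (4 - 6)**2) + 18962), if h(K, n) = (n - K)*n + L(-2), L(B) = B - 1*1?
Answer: 7742/19031 ≈ 0.40681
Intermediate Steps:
L(B) = -1 + B (L(B) = B - 1 = -1 + B)
h(K, n) = -3 + n*(n - K) (h(K, n) = (n - K)*n + (-1 - 2) = n*(n - K) - 3 = -3 + n*(n - K))
(-40223 + 47965)/(h(-14, (4 - 6)**2) + 18962) = (-40223 + 47965)/((-3 + ((4 - 6)**2)**2 - 1*(-14)*(4 - 6)**2) + 18962) = 7742/((-3 + ((-2)**2)**2 - 1*(-14)*(-2)**2) + 18962) = 7742/((-3 + 4**2 - 1*(-14)*4) + 18962) = 7742/((-3 + 16 + 56) + 18962) = 7742/(69 + 18962) = 7742/19031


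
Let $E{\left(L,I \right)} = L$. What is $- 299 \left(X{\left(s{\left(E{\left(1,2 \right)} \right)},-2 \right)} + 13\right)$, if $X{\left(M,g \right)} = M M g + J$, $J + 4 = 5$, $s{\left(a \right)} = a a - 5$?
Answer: $5382$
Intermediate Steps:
$s{\left(a \right)} = -5 + a^{2}$ ($s{\left(a \right)} = a^{2} - 5 = -5 + a^{2}$)
$J = 1$ ($J = -4 + 5 = 1$)
$X{\left(M,g \right)} = 1 + g M^{2}$ ($X{\left(M,g \right)} = M M g + 1 = M^{2} g + 1 = g M^{2} + 1 = 1 + g M^{2}$)
$- 299 \left(X{\left(s{\left(E{\left(1,2 \right)} \right)},-2 \right)} + 13\right) = - 299 \left(\left(1 - 2 \left(-5 + 1^{2}\right)^{2}\right) + 13\right) = - 299 \left(\left(1 - 2 \left(-5 + 1\right)^{2}\right) + 13\right) = - 299 \left(\left(1 - 2 \left(-4\right)^{2}\right) + 13\right) = - 299 \left(\left(1 - 32\right) + 13\right) = - 299 \left(-31 + 13\right) = \left(-299\right) \left(-18\right) = 5382$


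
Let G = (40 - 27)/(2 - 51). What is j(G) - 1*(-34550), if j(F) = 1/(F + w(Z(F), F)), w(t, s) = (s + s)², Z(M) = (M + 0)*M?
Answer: 1349851/39 ≈ 34612.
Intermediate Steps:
Z(M) = M² (Z(M) = M*M = M²)
G = -13/49 (G = 13/(-49) = 13*(-1/49) = -13/49 ≈ -0.26531)
w(t, s) = 4*s² (w(t, s) = (2*s)² = 4*s²)
j(F) = 1/(F + 4*F²)
j(G) - 1*(-34550) = 1/((-13/49)*(1 + 4*(-13/49))) - 1*(-34550) = -49/(13*(1 - 52/49)) + 34550 = -49/(13*(-3/49)) + 34550 = -49/13*(-49/3) + 34550 = 2401/39 + 34550 = 1349851/39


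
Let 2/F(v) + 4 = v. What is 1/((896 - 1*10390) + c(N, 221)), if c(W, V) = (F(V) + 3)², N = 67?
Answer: -47089/446636557 ≈ -0.00010543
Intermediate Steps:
F(v) = 2/(-4 + v)
c(W, V) = (3 + 2/(-4 + V))² (c(W, V) = (2/(-4 + V) + 3)² = (3 + 2/(-4 + V))²)
1/((896 - 1*10390) + c(N, 221)) = 1/((896 - 1*10390) + (-10 + 3*221)²/(-4 + 221)²) = 1/((896 - 10390) + (-10 + 663)²/217²) = 1/(-9494 + 653²*(1/47089)) = 1/(-9494 + 426409*(1/47089)) = 1/(-9494 + 426409/47089) = 1/(-446636557/47089) = -47089/446636557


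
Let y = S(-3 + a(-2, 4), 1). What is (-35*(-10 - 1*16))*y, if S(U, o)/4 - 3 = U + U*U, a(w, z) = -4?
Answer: 163800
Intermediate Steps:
S(U, o) = 12 + 4*U + 4*U**2 (S(U, o) = 12 + 4*(U + U*U) = 12 + 4*(U + U**2) = 12 + (4*U + 4*U**2) = 12 + 4*U + 4*U**2)
y = 180 (y = 12 + 4*(-3 - 4) + 4*(-3 - 4)**2 = 12 + 4*(-7) + 4*(-7)**2 = 12 - 28 + 4*49 = 12 - 28 + 196 = 180)
(-35*(-10 - 1*16))*y = -35*(-10 - 1*16)*180 = -35*(-10 - 16)*180 = -35*(-26)*180 = 910*180 = 163800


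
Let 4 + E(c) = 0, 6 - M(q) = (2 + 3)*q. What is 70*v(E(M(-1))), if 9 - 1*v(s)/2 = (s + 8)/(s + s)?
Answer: 1330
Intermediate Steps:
M(q) = 6 - 5*q (M(q) = 6 - (2 + 3)*q = 6 - 5*q)
E(c) = -4 (E(c) = -4 + 0 = -4)
v(s) = 18 - (8 + s)/s (v(s) = 18 - 2*(s + 8)/(s + s) = 18 - 2*(8 + s)/(2*s) = 18 - 2*(8 + s)*1/(2*s) = 18 - (8 + s)/s)
70*v(E(M(-1))) = 70*(17 - 8/(-4)) = 70*(17 - 8*(-1/4)) = 70*(17 + 2) = 70*19 = 1330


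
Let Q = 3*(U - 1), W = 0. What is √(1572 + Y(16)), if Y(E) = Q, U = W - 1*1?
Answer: 3*√174 ≈ 39.573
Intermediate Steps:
U = -1 (U = 0 - 1*1 = 0 - 1 = -1)
Q = -6 (Q = 3*(-1 - 1) = 3*(-2) = -6)
Y(E) = -6
√(1572 + Y(16)) = √(1572 - 6) = √1566 = 3*√174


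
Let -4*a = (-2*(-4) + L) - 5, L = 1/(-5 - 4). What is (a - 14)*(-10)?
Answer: 1325/9 ≈ 147.22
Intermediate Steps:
L = -⅑ (L = 1/(-9) = -⅑ ≈ -0.11111)
a = -13/18 (a = -((-2*(-4) - ⅑) - 5)/4 = -((8 - ⅑) - 5)/4 = -(71/9 - 5)/4 = -¼*26/9 = -13/18 ≈ -0.72222)
(a - 14)*(-10) = (-13/18 - 14)*(-10) = -265/18*(-10) = 1325/9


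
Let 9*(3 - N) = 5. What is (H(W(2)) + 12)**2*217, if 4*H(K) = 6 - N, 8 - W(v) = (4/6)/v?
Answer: 2919952/81 ≈ 36049.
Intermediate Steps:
N = 22/9 (N = 3 - 1/9*5 = 3 - 5/9 = 22/9 ≈ 2.4444)
W(v) = 8 - 2/(3*v) (W(v) = 8 - 4/6/v = 8 - 4*(1/6)/v = 8 - 2/(3*v))
H(K) = 8/9 (H(K) = (6 - 1*22/9)/4 = (6 - 22/9)/4 = (1/4)*(32/9) = 8/9)
(H(W(2)) + 12)**2*217 = (8/9 + 12)**2*217 = (116/9)**2*217 = (13456/81)*217 = 2919952/81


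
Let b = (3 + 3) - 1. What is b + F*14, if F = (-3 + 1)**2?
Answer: 61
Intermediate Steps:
F = 4 (F = (-2)**2 = 4)
b = 5 (b = 6 - 1 = 5)
b + F*14 = 5 + 4*14 = 5 + 56 = 61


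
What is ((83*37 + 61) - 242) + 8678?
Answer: 11568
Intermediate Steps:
((83*37 + 61) - 242) + 8678 = ((3071 + 61) - 242) + 8678 = (3132 - 242) + 8678 = 2890 + 8678 = 11568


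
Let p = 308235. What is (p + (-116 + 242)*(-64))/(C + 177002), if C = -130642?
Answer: 300171/46360 ≈ 6.4748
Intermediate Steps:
(p + (-116 + 242)*(-64))/(C + 177002) = (308235 + (-116 + 242)*(-64))/(-130642 + 177002) = (308235 + 126*(-64))/46360 = (308235 - 8064)*(1/46360) = 300171*(1/46360) = 300171/46360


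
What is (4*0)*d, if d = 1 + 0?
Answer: 0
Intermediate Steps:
d = 1
(4*0)*d = (4*0)*1 = 0*1 = 0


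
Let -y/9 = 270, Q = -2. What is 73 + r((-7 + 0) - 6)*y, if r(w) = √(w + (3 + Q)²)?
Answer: 73 - 4860*I*√3 ≈ 73.0 - 8417.8*I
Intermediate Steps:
y = -2430 (y = -9*270 = -2430)
r(w) = √(1 + w) (r(w) = √(w + (3 - 2)²) = √(w + 1²) = √(w + 1) = √(1 + w))
73 + r((-7 + 0) - 6)*y = 73 + √(1 + ((-7 + 0) - 6))*(-2430) = 73 + √(1 + (-7 - 6))*(-2430) = 73 + √(1 - 13)*(-2430) = 73 + √(-12)*(-2430) = 73 + (2*I*√3)*(-2430) = 73 - 4860*I*√3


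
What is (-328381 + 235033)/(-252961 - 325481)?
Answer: 15558/96407 ≈ 0.16138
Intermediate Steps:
(-328381 + 235033)/(-252961 - 325481) = -93348/(-578442) = -93348*(-1/578442) = 15558/96407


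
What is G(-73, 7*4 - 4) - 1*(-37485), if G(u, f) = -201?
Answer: 37284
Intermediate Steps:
G(-73, 7*4 - 4) - 1*(-37485) = -201 - 1*(-37485) = -201 + 37485 = 37284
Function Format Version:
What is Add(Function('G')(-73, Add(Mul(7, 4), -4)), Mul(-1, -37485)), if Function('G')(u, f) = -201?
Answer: 37284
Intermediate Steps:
Add(Function('G')(-73, Add(Mul(7, 4), -4)), Mul(-1, -37485)) = Add(-201, Mul(-1, -37485)) = Add(-201, 37485) = 37284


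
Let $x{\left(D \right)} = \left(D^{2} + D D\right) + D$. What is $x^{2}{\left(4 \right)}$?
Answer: $1296$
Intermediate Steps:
$x{\left(D \right)} = D + 2 D^{2}$ ($x{\left(D \right)} = \left(D^{2} + D^{2}\right) + D = 2 D^{2} + D = D + 2 D^{2}$)
$x^{2}{\left(4 \right)} = \left(4 \left(1 + 2 \cdot 4\right)\right)^{2} = \left(4 \left(1 + 8\right)\right)^{2} = \left(4 \cdot 9\right)^{2} = 36^{2} = 1296$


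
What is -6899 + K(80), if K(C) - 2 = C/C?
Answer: -6896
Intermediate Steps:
K(C) = 3 (K(C) = 2 + C/C = 2 + 1 = 3)
-6899 + K(80) = -6899 + 3 = -6896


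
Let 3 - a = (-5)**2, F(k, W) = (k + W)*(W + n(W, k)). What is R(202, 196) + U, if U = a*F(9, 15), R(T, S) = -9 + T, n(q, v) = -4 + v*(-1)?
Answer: -863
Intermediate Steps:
n(q, v) = -4 - v
F(k, W) = (W + k)*(-4 + W - k) (F(k, W) = (k + W)*(W + (-4 - k)) = (W + k)*(-4 + W - k))
a = -22 (a = 3 - 1*(-5)**2 = 3 - 1*25 = 3 - 25 = -22)
U = -1056 (U = -22*(15**2 - 1*9**2 - 4*15 - 4*9) = -22*(225 - 1*81 - 60 - 36) = -22*(225 - 81 - 60 - 36) = -22*48 = -1056)
R(202, 196) + U = (-9 + 202) - 1056 = 193 - 1056 = -863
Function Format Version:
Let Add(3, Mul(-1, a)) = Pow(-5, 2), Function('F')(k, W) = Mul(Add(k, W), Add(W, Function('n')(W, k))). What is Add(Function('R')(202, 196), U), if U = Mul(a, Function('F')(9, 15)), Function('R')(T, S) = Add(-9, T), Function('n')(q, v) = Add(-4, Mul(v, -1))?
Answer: -863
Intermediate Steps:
Function('n')(q, v) = Add(-4, Mul(-1, v))
Function('F')(k, W) = Mul(Add(W, k), Add(-4, W, Mul(-1, k))) (Function('F')(k, W) = Mul(Add(k, W), Add(W, Add(-4, Mul(-1, k)))) = Mul(Add(W, k), Add(-4, W, Mul(-1, k))))
a = -22 (a = Add(3, Mul(-1, Pow(-5, 2))) = Add(3, Mul(-1, 25)) = Add(3, -25) = -22)
U = -1056 (U = Mul(-22, Add(Pow(15, 2), Mul(-1, Pow(9, 2)), Mul(-4, 15), Mul(-4, 9))) = Mul(-22, Add(225, Mul(-1, 81), -60, -36)) = Mul(-22, Add(225, -81, -60, -36)) = Mul(-22, 48) = -1056)
Add(Function('R')(202, 196), U) = Add(Add(-9, 202), -1056) = Add(193, -1056) = -863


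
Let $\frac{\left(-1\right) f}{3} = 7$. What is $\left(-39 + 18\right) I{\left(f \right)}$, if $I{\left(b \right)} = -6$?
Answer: $126$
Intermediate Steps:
$f = -21$ ($f = \left(-3\right) 7 = -21$)
$\left(-39 + 18\right) I{\left(f \right)} = \left(-39 + 18\right) \left(-6\right) = \left(-21\right) \left(-6\right) = 126$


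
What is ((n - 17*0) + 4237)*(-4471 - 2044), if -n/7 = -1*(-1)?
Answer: -27558450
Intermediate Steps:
n = -7 (n = -(-7)*(-1) = -7*1 = -7)
((n - 17*0) + 4237)*(-4471 - 2044) = ((-7 - 17*0) + 4237)*(-4471 - 2044) = ((-7 + 0) + 4237)*(-6515) = (-7 + 4237)*(-6515) = 4230*(-6515) = -27558450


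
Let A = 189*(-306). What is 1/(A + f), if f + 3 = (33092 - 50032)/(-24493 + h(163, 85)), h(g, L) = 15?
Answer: -12239/707858573 ≈ -1.7290e-5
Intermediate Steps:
A = -57834
f = -28247/12239 (f = -3 + (33092 - 50032)/(-24493 + 15) = -3 - 16940/(-24478) = -3 - 16940*(-1/24478) = -3 + 8470/12239 = -28247/12239 ≈ -2.3079)
1/(A + f) = 1/(-57834 - 28247/12239) = 1/(-707858573/12239) = -12239/707858573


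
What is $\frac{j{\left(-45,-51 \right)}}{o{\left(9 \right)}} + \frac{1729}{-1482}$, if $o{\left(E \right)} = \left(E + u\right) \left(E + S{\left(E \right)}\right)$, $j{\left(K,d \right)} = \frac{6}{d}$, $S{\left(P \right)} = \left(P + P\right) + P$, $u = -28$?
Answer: $- \frac{3391}{2907} \approx -1.1665$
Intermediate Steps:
$S{\left(P \right)} = 3 P$ ($S{\left(P \right)} = 2 P + P = 3 P$)
$o{\left(E \right)} = 4 E \left(-28 + E\right)$ ($o{\left(E \right)} = \left(E - 28\right) \left(E + 3 E\right) = \left(-28 + E\right) 4 E = 4 E \left(-28 + E\right)$)
$\frac{j{\left(-45,-51 \right)}}{o{\left(9 \right)}} + \frac{1729}{-1482} = \frac{6 \frac{1}{-51}}{4 \cdot 9 \left(-28 + 9\right)} + \frac{1729}{-1482} = \frac{6 \left(- \frac{1}{51}\right)}{4 \cdot 9 \left(-19\right)} + 1729 \left(- \frac{1}{1482}\right) = - \frac{2}{17 \left(-684\right)} - \frac{7}{6} = \left(- \frac{2}{17}\right) \left(- \frac{1}{684}\right) - \frac{7}{6} = \frac{1}{5814} - \frac{7}{6} = - \frac{3391}{2907}$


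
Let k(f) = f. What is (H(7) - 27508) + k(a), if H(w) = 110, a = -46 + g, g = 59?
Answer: -27385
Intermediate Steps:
a = 13 (a = -46 + 59 = 13)
(H(7) - 27508) + k(a) = (110 - 27508) + 13 = -27398 + 13 = -27385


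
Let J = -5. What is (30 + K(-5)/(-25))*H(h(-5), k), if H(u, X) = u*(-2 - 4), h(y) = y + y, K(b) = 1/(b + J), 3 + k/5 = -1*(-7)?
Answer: 45006/25 ≈ 1800.2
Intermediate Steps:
k = 20 (k = -15 + 5*(-1*(-7)) = -15 + 5*7 = -15 + 35 = 20)
K(b) = 1/(-5 + b) (K(b) = 1/(b - 5) = 1/(-5 + b))
h(y) = 2*y
H(u, X) = -6*u (H(u, X) = u*(-6) = -6*u)
(30 + K(-5)/(-25))*H(h(-5), k) = (30 + 1/(-5 - 5*(-25)))*(-12*(-5)) = (30 - 1/25/(-10))*(-6*(-10)) = (30 - ⅒*(-1/25))*60 = (30 + 1/250)*60 = (7501/250)*60 = 45006/25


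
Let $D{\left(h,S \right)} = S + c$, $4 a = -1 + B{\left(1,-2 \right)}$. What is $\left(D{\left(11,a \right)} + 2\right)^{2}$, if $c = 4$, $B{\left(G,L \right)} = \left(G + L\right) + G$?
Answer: $\frac{529}{16} \approx 33.063$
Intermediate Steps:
$B{\left(G,L \right)} = L + 2 G$
$a = - \frac{1}{4}$ ($a = \frac{-1 + \left(-2 + 2 \cdot 1\right)}{4} = \frac{-1 + \left(-2 + 2\right)}{4} = \frac{-1 + 0}{4} = \frac{1}{4} \left(-1\right) = - \frac{1}{4} \approx -0.25$)
$D{\left(h,S \right)} = 4 + S$ ($D{\left(h,S \right)} = S + 4 = 4 + S$)
$\left(D{\left(11,a \right)} + 2\right)^{2} = \left(\left(4 - \frac{1}{4}\right) + 2\right)^{2} = \left(\frac{15}{4} + 2\right)^{2} = \left(\frac{23}{4}\right)^{2} = \frac{529}{16}$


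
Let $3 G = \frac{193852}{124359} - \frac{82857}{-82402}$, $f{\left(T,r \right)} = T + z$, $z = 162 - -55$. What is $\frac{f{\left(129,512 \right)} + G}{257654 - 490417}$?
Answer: $- \frac{10663110476251}{7155667869325902} \approx -0.0014902$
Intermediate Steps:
$z = 217$ ($z = 162 + 55 = 217$)
$f{\left(T,r \right)} = 217 + T$ ($f{\left(T,r \right)} = T + 217 = 217 + T$)
$G = \frac{26277806167}{30742290954}$ ($G = \frac{\frac{193852}{124359} - \frac{82857}{-82402}}{3} = \frac{193852 \cdot \frac{1}{124359} - - \frac{82857}{82402}}{3} = \frac{\frac{193852}{124359} + \frac{82857}{82402}}{3} = \frac{1}{3} \cdot \frac{26277806167}{10247430318} = \frac{26277806167}{30742290954} \approx 0.85478$)
$\frac{f{\left(129,512 \right)} + G}{257654 - 490417} = \frac{\left(217 + 129\right) + \frac{26277806167}{30742290954}}{257654 - 490417} = \frac{346 + \frac{26277806167}{30742290954}}{-232763} = \frac{10663110476251}{30742290954} \left(- \frac{1}{232763}\right) = - \frac{10663110476251}{7155667869325902}$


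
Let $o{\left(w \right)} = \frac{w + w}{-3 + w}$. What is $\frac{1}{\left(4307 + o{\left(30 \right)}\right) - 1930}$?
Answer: $\frac{9}{21413} \approx 0.00042031$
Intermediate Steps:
$o{\left(w \right)} = \frac{2 w}{-3 + w}$
$\frac{1}{\left(4307 + o{\left(30 \right)}\right) - 1930} = \frac{1}{\left(4307 + 2 \cdot 30 \frac{1}{-3 + 30}\right) - 1930} = \frac{1}{\left(4307 + 2 \cdot 30 \cdot \frac{1}{27}\right) - 1930} = \frac{1}{\left(4307 + \frac{20}{9}\right) - 1930} = \frac{1}{\frac{38783}{9} - 1930} = \frac{1}{\frac{21413}{9}} = \frac{9}{21413}$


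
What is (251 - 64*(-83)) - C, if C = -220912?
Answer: 226475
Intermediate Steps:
(251 - 64*(-83)) - C = (251 - 64*(-83)) - 1*(-220912) = (251 + 5312) + 220912 = 5563 + 220912 = 226475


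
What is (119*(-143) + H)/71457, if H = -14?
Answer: -5677/23819 ≈ -0.23834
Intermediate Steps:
(119*(-143) + H)/71457 = (119*(-143) - 14)/71457 = (-17017 - 14)*(1/71457) = -17031*1/71457 = -5677/23819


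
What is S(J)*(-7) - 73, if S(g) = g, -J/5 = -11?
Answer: -458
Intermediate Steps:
J = 55 (J = -5*(-11) = 55)
S(J)*(-7) - 73 = 55*(-7) - 73 = -385 - 73 = -458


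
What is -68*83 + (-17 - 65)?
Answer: -5726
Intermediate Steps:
-68*83 + (-17 - 65) = -5644 - 82 = -5726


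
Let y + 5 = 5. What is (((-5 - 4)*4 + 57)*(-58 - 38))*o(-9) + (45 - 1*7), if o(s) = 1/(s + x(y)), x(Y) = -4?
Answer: 2510/13 ≈ 193.08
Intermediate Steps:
y = 0 (y = -5 + 5 = 0)
o(s) = 1/(-4 + s) (o(s) = 1/(s - 4) = 1/(-4 + s))
(((-5 - 4)*4 + 57)*(-58 - 38))*o(-9) + (45 - 1*7) = (((-5 - 4)*4 + 57)*(-58 - 38))/(-4 - 9) + (45 - 1*7) = ((-9*4 + 57)*(-96))/(-13) + (45 - 7) = ((-36 + 57)*(-96))*(-1/13) + 38 = (21*(-96))*(-1/13) + 38 = -2016*(-1/13) + 38 = 2016/13 + 38 = 2510/13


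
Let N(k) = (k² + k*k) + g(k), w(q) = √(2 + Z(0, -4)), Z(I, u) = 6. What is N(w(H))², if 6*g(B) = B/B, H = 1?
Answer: 9409/36 ≈ 261.36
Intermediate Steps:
g(B) = ⅙ (g(B) = (B/B)/6 = (⅙)*1 = ⅙)
w(q) = 2*√2 (w(q) = √(2 + 6) = √8 = 2*√2)
N(k) = ⅙ + 2*k² (N(k) = (k² + k*k) + ⅙ = (k² + k²) + ⅙ = 2*k² + ⅙ = ⅙ + 2*k²)
N(w(H))² = (⅙ + 2*(2*√2)²)² = (⅙ + 2*8)² = (⅙ + 16)² = (97/6)² = 9409/36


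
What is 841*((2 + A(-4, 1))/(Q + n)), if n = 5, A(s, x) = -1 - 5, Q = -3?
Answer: -1682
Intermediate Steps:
A(s, x) = -6
841*((2 + A(-4, 1))/(Q + n)) = 841*((2 - 6)/(-3 + 5)) = 841*(-4/2) = 841*(-4*½) = 841*(-2) = -1682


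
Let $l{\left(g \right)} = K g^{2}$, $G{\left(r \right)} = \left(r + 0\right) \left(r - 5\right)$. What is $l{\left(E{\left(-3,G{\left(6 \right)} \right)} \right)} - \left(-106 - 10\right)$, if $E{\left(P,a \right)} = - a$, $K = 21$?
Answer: $872$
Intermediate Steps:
$G{\left(r \right)} = r \left(-5 + r\right)$
$l{\left(g \right)} = 21 g^{2}$
$l{\left(E{\left(-3,G{\left(6 \right)} \right)} \right)} - \left(-106 - 10\right) = 21 \left(- 6 \left(-5 + 6\right)\right)^{2} - \left(-106 - 10\right) = 21 \left(- 6 \cdot 1\right)^{2} - \left(-106 - 10\right) = 21 \left(\left(-1\right) 6\right)^{2} - -116 = 21 \left(-6\right)^{2} + 116 = 21 \cdot 36 + 116 = 756 + 116 = 872$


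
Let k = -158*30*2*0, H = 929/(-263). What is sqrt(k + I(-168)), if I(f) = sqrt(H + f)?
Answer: 263**(3/4)*45113**(1/4)*sqrt(I)/263 ≈ 2.559 + 2.559*I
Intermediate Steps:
H = -929/263 (H = 929*(-1/263) = -929/263 ≈ -3.5323)
I(f) = sqrt(-929/263 + f)
k = 0 (k = -9480*0 = -158*0 = 0)
sqrt(k + I(-168)) = sqrt(0 + sqrt(-244327 + 69169*(-168))/263) = sqrt(0 + sqrt(-244327 - 11620392)/263) = sqrt(0 + sqrt(-11864719)/263) = sqrt(0 + (I*sqrt(11864719))/263) = sqrt(0 + I*sqrt(11864719)/263) = sqrt(I*sqrt(11864719)/263) = 263**(3/4)*45113**(1/4)*sqrt(I)/263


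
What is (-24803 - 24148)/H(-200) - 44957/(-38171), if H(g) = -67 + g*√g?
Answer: 161682629860/101846449873 - 32634000*I*√2/2668163 ≈ 1.5875 - 17.297*I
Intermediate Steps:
H(g) = -67 + g^(3/2)
(-24803 - 24148)/H(-200) - 44957/(-38171) = (-24803 - 24148)/(-67 + (-200)^(3/2)) - 44957/(-38171) = -48951/(-67 - 2000*I*√2) - 44957*(-1/38171) = -48951/(-67 - 2000*I*√2) + 44957/38171 = 44957/38171 - 48951/(-67 - 2000*I*√2)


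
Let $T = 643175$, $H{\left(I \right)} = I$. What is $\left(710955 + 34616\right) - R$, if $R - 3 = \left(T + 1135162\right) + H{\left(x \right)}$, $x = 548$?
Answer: $-1033317$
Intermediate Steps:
$R = 1778888$ ($R = 3 + \left(\left(643175 + 1135162\right) + 548\right) = 3 + \left(1778337 + 548\right) = 3 + 1778885 = 1778888$)
$\left(710955 + 34616\right) - R = \left(710955 + 34616\right) - 1778888 = 745571 - 1778888 = -1033317$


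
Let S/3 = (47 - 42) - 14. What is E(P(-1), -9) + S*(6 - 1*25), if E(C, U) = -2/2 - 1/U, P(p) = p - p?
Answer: 4609/9 ≈ 512.11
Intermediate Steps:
S = -27 (S = 3*((47 - 42) - 14) = 3*(5 - 14) = 3*(-9) = -27)
P(p) = 0
E(C, U) = -1 - 1/U (E(C, U) = -2*½ - 1/U = -1 - 1/U)
E(P(-1), -9) + S*(6 - 1*25) = (-1 - 1*(-9))/(-9) - 27*(6 - 1*25) = -(-1 + 9)/9 - 27*(6 - 25) = -⅑*8 - 27*(-19) = -8/9 + 513 = 4609/9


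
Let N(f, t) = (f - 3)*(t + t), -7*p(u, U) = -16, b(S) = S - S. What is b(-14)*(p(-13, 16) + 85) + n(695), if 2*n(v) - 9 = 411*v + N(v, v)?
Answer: 623767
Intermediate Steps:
b(S) = 0
p(u, U) = 16/7 (p(u, U) = -⅐*(-16) = 16/7)
N(f, t) = 2*t*(-3 + f) (N(f, t) = (-3 + f)*(2*t) = 2*t*(-3 + f))
n(v) = 9/2 + 411*v/2 + v*(-3 + v) (n(v) = 9/2 + (411*v + 2*v*(-3 + v))/2 = 9/2 + (411*v/2 + v*(-3 + v)) = 9/2 + 411*v/2 + v*(-3 + v))
b(-14)*(p(-13, 16) + 85) + n(695) = 0*(16/7 + 85) + (9/2 + 695² + (405/2)*695) = 0*(611/7) + (9/2 + 483025 + 281475/2) = 0 + 623767 = 623767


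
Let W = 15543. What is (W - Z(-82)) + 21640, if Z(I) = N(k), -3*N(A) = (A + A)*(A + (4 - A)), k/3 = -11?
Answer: 37095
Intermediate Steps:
k = -33 (k = 3*(-11) = -33)
N(A) = -8*A/3 (N(A) = -(A + A)*(A + (4 - A))/3 = -2*A*4/3 = -8*A/3)
Z(I) = 88 (Z(I) = -8/3*(-33) = 88)
(W - Z(-82)) + 21640 = (15543 - 1*88) + 21640 = (15543 - 88) + 21640 = 15455 + 21640 = 37095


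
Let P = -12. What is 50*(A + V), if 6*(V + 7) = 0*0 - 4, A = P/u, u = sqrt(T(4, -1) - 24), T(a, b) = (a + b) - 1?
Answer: -1150/3 + 300*I*sqrt(22)/11 ≈ -383.33 + 127.92*I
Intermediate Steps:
T(a, b) = -1 + a + b
u = I*sqrt(22) (u = sqrt((-1 + 4 - 1) - 24) = sqrt(2 - 24) = sqrt(-22) = I*sqrt(22) ≈ 4.6904*I)
A = 6*I*sqrt(22)/11 (A = -12*(-I*sqrt(22)/22) = -(-6)*I*sqrt(22)/11 = 6*I*sqrt(22)/11 ≈ 2.5584*I)
V = -23/3 (V = -7 + (0*0 - 4)/6 = -7 + (0 - 4)/6 = -7 + (1/6)*(-4) = -7 - 2/3 = -23/3 ≈ -7.6667)
50*(A + V) = 50*(6*I*sqrt(22)/11 - 23/3) = 50*(-23/3 + 6*I*sqrt(22)/11) = -1150/3 + 300*I*sqrt(22)/11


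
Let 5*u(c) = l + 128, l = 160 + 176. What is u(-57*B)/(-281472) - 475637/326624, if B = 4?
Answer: -5230812827/3591230880 ≈ -1.4566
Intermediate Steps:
l = 336
u(c) = 464/5 (u(c) = (336 + 128)/5 = (⅕)*464 = 464/5)
u(-57*B)/(-281472) - 475637/326624 = (464/5)/(-281472) - 475637/326624 = (464/5)*(-1/281472) - 475637*1/326624 = -29/87960 - 475637/326624 = -5230812827/3591230880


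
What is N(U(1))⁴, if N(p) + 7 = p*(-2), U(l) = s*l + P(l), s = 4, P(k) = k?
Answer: 83521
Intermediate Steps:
U(l) = 5*l (U(l) = 4*l + l = 5*l)
N(p) = -7 - 2*p (N(p) = -7 + p*(-2) = -7 - 2*p)
N(U(1))⁴ = (-7 - 10)⁴ = (-17)⁴ = 83521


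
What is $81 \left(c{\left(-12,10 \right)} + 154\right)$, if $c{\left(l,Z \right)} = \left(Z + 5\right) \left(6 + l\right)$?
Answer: $5184$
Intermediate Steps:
$c{\left(l,Z \right)} = \left(5 + Z\right) \left(6 + l\right)$
$81 \left(c{\left(-12,10 \right)} + 154\right) = 81 \left(\left(30 + 5 \left(-12\right) + 6 \cdot 10 + 10 \left(-12\right)\right) + 154\right) = 81 \left(\left(30 - 60 + 60 - 120\right) + 154\right) = 81 \left(-90 + 154\right) = 81 \cdot 64 = 5184$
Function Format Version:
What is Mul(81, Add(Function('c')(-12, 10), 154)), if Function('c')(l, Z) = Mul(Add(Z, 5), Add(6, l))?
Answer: 5184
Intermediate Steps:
Function('c')(l, Z) = Mul(Add(5, Z), Add(6, l))
Mul(81, Add(Function('c')(-12, 10), 154)) = Mul(81, Add(Add(30, Mul(5, -12), Mul(6, 10), Mul(10, -12)), 154)) = Mul(81, Add(Add(30, -60, 60, -120), 154)) = Mul(81, Add(-90, 154)) = Mul(81, 64) = 5184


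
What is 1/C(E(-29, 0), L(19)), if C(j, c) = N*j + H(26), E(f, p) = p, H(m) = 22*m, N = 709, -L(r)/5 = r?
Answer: 1/572 ≈ 0.0017483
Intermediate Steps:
L(r) = -5*r
C(j, c) = 572 + 709*j (C(j, c) = 709*j + 22*26 = 709*j + 572 = 572 + 709*j)
1/C(E(-29, 0), L(19)) = 1/(572 + 709*0) = 1/(572 + 0) = 1/572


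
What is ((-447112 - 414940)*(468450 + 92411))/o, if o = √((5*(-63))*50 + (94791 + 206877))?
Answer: -241745673386*√285918/142959 ≈ -9.0421e+8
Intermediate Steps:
o = √285918 (o = √(-315*50 + 301668) = √(-15750 + 301668) = √285918 ≈ 534.71)
((-447112 - 414940)*(468450 + 92411))/o = ((-447112 - 414940)*(468450 + 92411))/(√285918) = (-862052*560861)*(√285918/285918) = -241745673386*√285918/142959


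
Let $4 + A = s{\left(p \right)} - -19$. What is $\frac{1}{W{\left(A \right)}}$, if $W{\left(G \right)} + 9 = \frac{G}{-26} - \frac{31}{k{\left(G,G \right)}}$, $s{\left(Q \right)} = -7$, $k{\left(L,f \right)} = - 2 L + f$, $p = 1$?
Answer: $- \frac{104}{565} \approx -0.18407$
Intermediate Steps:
$k{\left(L,f \right)} = f - 2 L$
$A = 8$ ($A = -4 - -12 = -4 + \left(-7 + 19\right) = -4 + 12 = 8$)
$W{\left(G \right)} = -9 + \frac{31}{G} - \frac{G}{26}$ ($W{\left(G \right)} = -9 + \left(\frac{G}{-26} - \frac{31}{G - 2 G}\right) = -9 + \left(G \left(- \frac{1}{26}\right) - \frac{31}{\left(-1\right) G}\right) = -9 - \left(\frac{G}{26} + 31 \left(-1\right) \frac{1}{G}\right) = -9 - \left(- \frac{31}{G} + \frac{G}{26}\right) = -9 + \frac{31}{G} - \frac{G}{26}$)
$\frac{1}{W{\left(A \right)}} = \frac{1}{-9 + \frac{31}{8} - \frac{4}{13}} = \frac{1}{- \frac{565}{104}} = - \frac{104}{565}$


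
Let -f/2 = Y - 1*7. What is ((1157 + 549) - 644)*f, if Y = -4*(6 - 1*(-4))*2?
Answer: 184788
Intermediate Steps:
Y = -80 (Y = -4*(6 + 4)*2 = -4*10*2 = -40*2 = -80)
f = 174 (f = -2*(-80 - 1*7) = -2*(-80 - 7) = -2*(-87) = 174)
((1157 + 549) - 644)*f = ((1157 + 549) - 644)*174 = (1706 - 644)*174 = 1062*174 = 184788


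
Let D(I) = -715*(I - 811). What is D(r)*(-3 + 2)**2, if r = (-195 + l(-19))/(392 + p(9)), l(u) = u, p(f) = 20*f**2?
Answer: 583420695/1006 ≈ 5.7994e+5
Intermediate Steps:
r = -107/1006 (r = (-195 - 19)/(392 + 20*9**2) = -214/(392 + 20*81) = -214/(392 + 1620) = -214/2012 = -214*1/2012 = -107/1006 ≈ -0.10636)
D(I) = 579865 - 715*I (D(I) = -715*(-811 + I) = 579865 - 715*I)
D(r)*(-3 + 2)**2 = (579865 - 715*(-107/1006))*(-3 + 2)**2 = (579865 + 76505/1006)*(-1)**2 = (583420695/1006)*1 = 583420695/1006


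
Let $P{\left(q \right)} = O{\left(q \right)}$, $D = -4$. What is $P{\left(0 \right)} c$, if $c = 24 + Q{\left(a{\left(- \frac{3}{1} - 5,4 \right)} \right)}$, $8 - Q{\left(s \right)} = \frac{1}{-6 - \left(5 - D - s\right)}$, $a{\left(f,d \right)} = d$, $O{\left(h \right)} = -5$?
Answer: $- \frac{1765}{11} \approx -160.45$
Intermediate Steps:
$P{\left(q \right)} = -5$
$Q{\left(s \right)} = 8 - \frac{1}{-15 + s}$ ($Q{\left(s \right)} = 8 - \frac{1}{-6 + \left(\left(-4 + s\right) - 5\right)} = 8 - \frac{1}{-6 + \left(-9 + s\right)} = 8 - \frac{1}{-15 + s}$)
$c = \frac{353}{11}$ ($c = 24 + \frac{-121 + 8 \cdot 4}{-15 + 4} = 24 + \frac{-121 + 32}{-11} = 24 - - \frac{89}{11} = 24 + \frac{89}{11} = \frac{353}{11} \approx 32.091$)
$P{\left(0 \right)} c = \left(-5\right) \frac{353}{11} = - \frac{1765}{11}$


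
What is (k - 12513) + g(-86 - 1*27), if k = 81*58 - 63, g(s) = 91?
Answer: -7787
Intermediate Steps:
k = 4635 (k = 4698 - 63 = 4635)
(k - 12513) + g(-86 - 1*27) = (4635 - 12513) + 91 = -7878 + 91 = -7787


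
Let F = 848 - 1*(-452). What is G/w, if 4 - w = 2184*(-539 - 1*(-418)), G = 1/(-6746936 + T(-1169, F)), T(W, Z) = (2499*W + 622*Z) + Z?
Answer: -1/2340982930356 ≈ -4.2717e-13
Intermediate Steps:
F = 1300 (F = 848 + 452 = 1300)
T(W, Z) = 623*Z + 2499*W (T(W, Z) = (622*Z + 2499*W) + Z = 623*Z + 2499*W)
G = -1/8858367 (G = 1/(-6746936 + (623*1300 + 2499*(-1169))) = 1/(-6746936 + (809900 - 2921331)) = 1/(-6746936 - 2111431) = 1/(-8858367) = -1/8858367 ≈ -1.1289e-7)
w = 264268 (w = 4 - 2184*(-539 - 1*(-418)) = 4 - 2184*(-539 + 418) = 4 - 2184*(-121) = 4 - 1*(-264264) = 4 + 264264 = 264268)
G/w = -1/8858367/264268 = -1/8858367*1/264268 = -1/2340982930356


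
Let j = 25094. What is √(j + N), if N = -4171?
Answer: 7*√427 ≈ 144.65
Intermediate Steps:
√(j + N) = √(25094 - 4171) = √20923 = 7*√427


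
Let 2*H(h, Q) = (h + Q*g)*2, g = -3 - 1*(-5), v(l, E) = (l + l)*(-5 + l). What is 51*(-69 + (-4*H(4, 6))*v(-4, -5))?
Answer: -238527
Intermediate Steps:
v(l, E) = 2*l*(-5 + l) (v(l, E) = (2*l)*(-5 + l) = 2*l*(-5 + l))
g = 2 (g = -3 + 5 = 2)
H(h, Q) = h + 2*Q (H(h, Q) = ((h + Q*2)*2)/2 = ((h + 2*Q)*2)/2 = (2*h + 4*Q)/2 = h + 2*Q)
51*(-69 + (-4*H(4, 6))*v(-4, -5)) = 51*(-69 + (-4*(4 + 2*6))*(2*(-4)*(-5 - 4))) = 51*(-69 + (-4*(4 + 12))*(2*(-4)*(-9))) = 51*(-69 - 4*16*72) = 51*(-69 - 64*72) = 51*(-69 - 4608) = 51*(-4677) = -238527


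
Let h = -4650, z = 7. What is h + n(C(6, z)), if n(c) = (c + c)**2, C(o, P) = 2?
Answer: -4634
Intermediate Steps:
n(c) = 4*c**2 (n(c) = (2*c)**2 = 4*c**2)
h + n(C(6, z)) = -4650 + 4*2**2 = -4650 + 4*4 = -4650 + 16 = -4634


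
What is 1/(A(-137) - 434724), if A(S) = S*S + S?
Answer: -1/416092 ≈ -2.4033e-6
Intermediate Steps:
A(S) = S + S² (A(S) = S² + S = S + S²)
1/(A(-137) - 434724) = 1/(-137*(1 - 137) - 434724) = 1/(-137*(-136) - 434724) = 1/(18632 - 434724) = 1/(-416092) = -1/416092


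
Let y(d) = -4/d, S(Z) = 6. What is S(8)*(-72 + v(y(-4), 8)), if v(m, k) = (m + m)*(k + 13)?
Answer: -180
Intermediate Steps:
v(m, k) = 2*m*(13 + k) (v(m, k) = (2*m)*(13 + k) = 2*m*(13 + k))
S(8)*(-72 + v(y(-4), 8)) = 6*(-72 + 2*(-4/(-4))*(13 + 8)) = 6*(-72 + 2*(-4*(-¼))*21) = 6*(-72 + 2*1*21) = 6*(-72 + 42) = 6*(-30) = -180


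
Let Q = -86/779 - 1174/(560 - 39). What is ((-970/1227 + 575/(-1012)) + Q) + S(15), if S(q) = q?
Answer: 247107452659/21911515692 ≈ 11.278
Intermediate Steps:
Q = -959352/405859 (Q = -86*1/779 - 1174/521 = -86/779 - 1174*1/521 = -86/779 - 1174/521 = -959352/405859 ≈ -2.3638)
((-970/1227 + 575/(-1012)) + Q) + S(15) = ((-970/1227 + 575/(-1012)) - 959352/405859) + 15 = ((-970*1/1227 + 575*(-1/1012)) - 959352/405859) + 15 = ((-970/1227 - 25/44) - 959352/405859) + 15 = (-73355/53988 - 959352/405859) + 15 = -81565282721/21911515692 + 15 = 247107452659/21911515692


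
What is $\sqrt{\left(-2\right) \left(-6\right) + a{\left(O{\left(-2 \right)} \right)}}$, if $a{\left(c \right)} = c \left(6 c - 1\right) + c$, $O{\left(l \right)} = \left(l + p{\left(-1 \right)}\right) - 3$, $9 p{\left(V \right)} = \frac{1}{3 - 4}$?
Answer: $\frac{2 \sqrt{3417}}{9} \approx 12.99$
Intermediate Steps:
$p{\left(V \right)} = - \frac{1}{9}$ ($p{\left(V \right)} = \frac{1}{9 \left(3 - 4\right)} = \frac{1}{9 \left(-1\right)} = \frac{1}{9} \left(-1\right) = - \frac{1}{9}$)
$O{\left(l \right)} = - \frac{28}{9} + l$ ($O{\left(l \right)} = \left(l - \frac{1}{9}\right) - 3 = \left(- \frac{1}{9} + l\right) - 3 = - \frac{28}{9} + l$)
$a{\left(c \right)} = c + c \left(-1 + 6 c\right)$ ($a{\left(c \right)} = c \left(-1 + 6 c\right) + c = c + c \left(-1 + 6 c\right)$)
$\sqrt{\left(-2\right) \left(-6\right) + a{\left(O{\left(-2 \right)} \right)}} = \sqrt{\left(-2\right) \left(-6\right) + 6 \left(- \frac{28}{9} - 2\right)^{2}} = \sqrt{12 + 6 \left(- \frac{46}{9}\right)^{2}} = \sqrt{12 + 6 \cdot \frac{2116}{81}} = \sqrt{12 + \frac{4232}{27}} = \sqrt{\frac{4556}{27}} = \frac{2 \sqrt{3417}}{9}$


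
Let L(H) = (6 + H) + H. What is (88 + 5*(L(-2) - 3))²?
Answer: 6889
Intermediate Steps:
L(H) = 6 + 2*H
(88 + 5*(L(-2) - 3))² = (88 + 5*((6 + 2*(-2)) - 3))² = (88 + 5*((6 - 4) - 3))² = (88 + 5*(2 - 3))² = (88 + 5*(-1))² = (88 - 5)² = 83² = 6889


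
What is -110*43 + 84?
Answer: -4646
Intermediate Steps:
-110*43 + 84 = -4730 + 84 = -4646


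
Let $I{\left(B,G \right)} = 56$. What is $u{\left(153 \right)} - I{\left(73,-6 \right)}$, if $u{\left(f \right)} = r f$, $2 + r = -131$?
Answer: $-20405$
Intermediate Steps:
$r = -133$ ($r = -2 - 131 = -133$)
$u{\left(f \right)} = - 133 f$
$u{\left(153 \right)} - I{\left(73,-6 \right)} = \left(-133\right) 153 - 56 = -20349 - 56 = -20405$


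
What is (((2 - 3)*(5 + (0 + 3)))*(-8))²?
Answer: 4096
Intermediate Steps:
(((2 - 3)*(5 + (0 + 3)))*(-8))² = (-(5 + 3)*(-8))² = (-1*8*(-8))² = (-8*(-8))² = 64² = 4096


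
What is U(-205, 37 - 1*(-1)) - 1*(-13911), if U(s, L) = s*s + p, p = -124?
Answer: 55812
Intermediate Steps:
U(s, L) = -124 + s² (U(s, L) = s*s - 124 = s² - 124 = -124 + s²)
U(-205, 37 - 1*(-1)) - 1*(-13911) = (-124 + (-205)²) - 1*(-13911) = (-124 + 42025) + 13911 = 41901 + 13911 = 55812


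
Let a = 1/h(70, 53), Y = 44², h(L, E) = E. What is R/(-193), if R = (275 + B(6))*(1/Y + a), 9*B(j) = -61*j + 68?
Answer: -481117/19803344 ≈ -0.024295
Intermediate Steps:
B(j) = 68/9 - 61*j/9 (B(j) = (-61*j + 68)/9 = (68 - 61*j)/9 = 68/9 - 61*j/9)
Y = 1936
a = 1/53 ≈ 0.018868
R = 481117/102608 (R = (275 + (68/9 - 61/9*6))*(1/1936 + 1/53) = (275 + (68/9 - 122/3))*(1/1936 + 1/53) = (275 - 298/9)*(1989/102608) = (2177/9)*(1989/102608) = 481117/102608 ≈ 4.6889)
R/(-193) = (481117/102608)/(-193) = (481117/102608)*(-1/193) = -481117/19803344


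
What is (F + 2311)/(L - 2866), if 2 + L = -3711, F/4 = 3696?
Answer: -17095/6579 ≈ -2.5984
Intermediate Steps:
F = 14784 (F = 4*3696 = 14784)
L = -3713 (L = -2 - 3711 = -3713)
(F + 2311)/(L - 2866) = (14784 + 2311)/(-3713 - 2866) = 17095/(-6579) = 17095*(-1/6579) = -17095/6579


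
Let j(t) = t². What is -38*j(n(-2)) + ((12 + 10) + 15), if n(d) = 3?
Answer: -305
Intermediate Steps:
-38*j(n(-2)) + ((12 + 10) + 15) = -38*3² + ((12 + 10) + 15) = -38*9 + (22 + 15) = -342 + 37 = -305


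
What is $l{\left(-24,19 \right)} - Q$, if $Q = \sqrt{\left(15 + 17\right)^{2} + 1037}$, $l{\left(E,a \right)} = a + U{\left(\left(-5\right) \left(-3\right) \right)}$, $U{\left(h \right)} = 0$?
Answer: $19 - 3 \sqrt{229} \approx -26.398$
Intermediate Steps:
$l{\left(E,a \right)} = a$ ($l{\left(E,a \right)} = a + 0 = a$)
$Q = 3 \sqrt{229}$ ($Q = \sqrt{32^{2} + 1037} = \sqrt{1024 + 1037} = \sqrt{2061} = 3 \sqrt{229} \approx 45.398$)
$l{\left(-24,19 \right)} - Q = 19 - 3 \sqrt{229}$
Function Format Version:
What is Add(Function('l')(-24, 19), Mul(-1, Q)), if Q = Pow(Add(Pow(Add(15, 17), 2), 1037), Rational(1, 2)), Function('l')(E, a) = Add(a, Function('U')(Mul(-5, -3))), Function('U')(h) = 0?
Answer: Add(19, Mul(-3, Pow(229, Rational(1, 2)))) ≈ -26.398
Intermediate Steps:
Function('l')(E, a) = a (Function('l')(E, a) = Add(a, 0) = a)
Q = Mul(3, Pow(229, Rational(1, 2))) (Q = Pow(Add(Pow(32, 2), 1037), Rational(1, 2)) = Pow(Add(1024, 1037), Rational(1, 2)) = Pow(2061, Rational(1, 2)) = Mul(3, Pow(229, Rational(1, 2))) ≈ 45.398)
Add(Function('l')(-24, 19), Mul(-1, Q)) = Add(19, Mul(-1, Mul(3, Pow(229, Rational(1, 2))))) = Add(19, Mul(-3, Pow(229, Rational(1, 2))))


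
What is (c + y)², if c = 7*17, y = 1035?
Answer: 1331716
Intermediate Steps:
c = 119
(c + y)² = (119 + 1035)² = 1154² = 1331716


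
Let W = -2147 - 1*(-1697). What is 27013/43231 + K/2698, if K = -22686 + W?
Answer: -27273863/3430507 ≈ -7.9504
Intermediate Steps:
W = -450 (W = -2147 + 1697 = -450)
K = -23136 (K = -22686 - 450 = -23136)
27013/43231 + K/2698 = 27013/43231 - 23136/2698 = 27013*(1/43231) - 23136*1/2698 = 1589/2543 - 11568/1349 = -27273863/3430507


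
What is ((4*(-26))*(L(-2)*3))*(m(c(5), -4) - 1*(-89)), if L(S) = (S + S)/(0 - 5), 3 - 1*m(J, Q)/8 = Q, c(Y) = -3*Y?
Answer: -36192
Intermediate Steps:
m(J, Q) = 24 - 8*Q
L(S) = -2*S/5 (L(S) = (2*S)/(-5) = (2*S)*(-⅕) = -2*S/5)
((4*(-26))*(L(-2)*3))*(m(c(5), -4) - 1*(-89)) = ((4*(-26))*(-⅖*(-2)*3))*((24 - 8*(-4)) - 1*(-89)) = (-416*3/5)*((24 + 32) + 89) = (-104*12/5)*(56 + 89) = -1248/5*145 = -36192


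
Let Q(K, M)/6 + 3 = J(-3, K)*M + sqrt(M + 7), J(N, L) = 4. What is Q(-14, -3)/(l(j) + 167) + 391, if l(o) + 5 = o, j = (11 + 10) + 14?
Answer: 76949/197 ≈ 390.60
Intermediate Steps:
j = 35 (j = 21 + 14 = 35)
l(o) = -5 + o
Q(K, M) = -18 + 6*sqrt(7 + M) + 24*M (Q(K, M) = -18 + 6*(4*M + sqrt(M + 7)) = -18 + 6*(4*M + sqrt(7 + M)) = -18 + 6*(sqrt(7 + M) + 4*M) = -18 + (6*sqrt(7 + M) + 24*M) = -18 + 6*sqrt(7 + M) + 24*M)
Q(-14, -3)/(l(j) + 167) + 391 = (-18 + 6*sqrt(7 - 3) + 24*(-3))/((-5 + 35) + 167) + 391 = (-18 + 6*sqrt(4) - 72)/(30 + 167) + 391 = (-18 + 6*2 - 72)/197 + 391 = (-18 + 12 - 72)/197 + 391 = (1/197)*(-78) + 391 = -78/197 + 391 = 76949/197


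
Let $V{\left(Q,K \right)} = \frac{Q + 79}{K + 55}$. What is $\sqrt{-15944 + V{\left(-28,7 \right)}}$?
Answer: $\frac{7 i \sqrt{1250726}}{62} \approx 126.27 i$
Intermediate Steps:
$V{\left(Q,K \right)} = \frac{79 + Q}{55 + K}$
$\sqrt{-15944 + V{\left(-28,7 \right)}} = \sqrt{-15944 + \frac{79 - 28}{55 + 7}} = \sqrt{-15944 + \frac{1}{62} \cdot 51} = \sqrt{-15944 + \frac{51}{62}} = \sqrt{- \frac{988477}{62}} = \frac{7 i \sqrt{1250726}}{62}$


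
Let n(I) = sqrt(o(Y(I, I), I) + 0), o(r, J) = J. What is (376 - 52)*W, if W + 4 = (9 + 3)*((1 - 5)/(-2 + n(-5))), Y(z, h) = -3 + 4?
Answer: 2160 + 1728*I*sqrt(5) ≈ 2160.0 + 3863.9*I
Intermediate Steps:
Y(z, h) = 1
n(I) = sqrt(I) (n(I) = sqrt(I + 0) = sqrt(I))
W = -4 - 48/(-2 + I*sqrt(5)) (W = -4 + (9 + 3)*((1 - 5)/(-2 + sqrt(-5))) = -4 + 12*(-4/(-2 + I*sqrt(5))) = -4 - 48/(-2 + I*sqrt(5)) ≈ 6.6667 + 11.926*I)
(376 - 52)*W = (376 - 52)*(20/3 + 16*I*sqrt(5)/3) = 324*(20/3 + 16*I*sqrt(5)/3) = 2160 + 1728*I*sqrt(5)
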